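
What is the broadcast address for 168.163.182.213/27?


Network: 168.163.182.192/27
Host bits = 5
Set all host bits to 1:
Broadcast: 168.163.182.223


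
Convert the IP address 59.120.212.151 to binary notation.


59 = 00111011
120 = 01111000
212 = 11010100
151 = 10010111
Binary: 00111011.01111000.11010100.10010111


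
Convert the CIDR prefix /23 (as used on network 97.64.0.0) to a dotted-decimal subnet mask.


/23 means 23 network bits, 9 host bits
Binary: 11111111111111111111111000000000
Mask: 255.255.254.0


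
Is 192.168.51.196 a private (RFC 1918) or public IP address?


RFC 1918 private ranges:
  10.0.0.0/8 (10.0.0.0 - 10.255.255.255)
  172.16.0.0/12 (172.16.0.0 - 172.31.255.255)
  192.168.0.0/16 (192.168.0.0 - 192.168.255.255)
Private (in 192.168.0.0/16)


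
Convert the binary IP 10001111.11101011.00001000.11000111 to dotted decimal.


10001111 = 143
11101011 = 235
00001000 = 8
11000111 = 199
IP: 143.235.8.199


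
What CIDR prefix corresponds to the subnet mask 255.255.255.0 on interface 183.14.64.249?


Binary: 11111111.11111111.11111111.00000000
Count leading 1s
Prefix: /24


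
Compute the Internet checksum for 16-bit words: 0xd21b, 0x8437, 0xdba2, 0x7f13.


Sum all words (with carry folding):
+ 0xd21b = 0xd21b
+ 0x8437 = 0x5653
+ 0xdba2 = 0x31f6
+ 0x7f13 = 0xb109
One's complement: ~0xb109
Checksum = 0x4ef6


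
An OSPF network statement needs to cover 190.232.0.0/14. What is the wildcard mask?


Subnet mask: 255.252.0.0
Wildcard = 255.255.255.255 - subnet mask
255 - 255 = 0
255 - 252 = 3
255 - 0 = 255
255 - 0 = 255
Wildcard: 0.3.255.255


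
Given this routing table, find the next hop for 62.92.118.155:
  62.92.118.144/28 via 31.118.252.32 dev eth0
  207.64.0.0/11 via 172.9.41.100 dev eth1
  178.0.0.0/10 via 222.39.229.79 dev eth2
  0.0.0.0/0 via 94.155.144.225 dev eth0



Longest prefix match for 62.92.118.155:
  /28 62.92.118.144: MATCH
  /11 207.64.0.0: no
  /10 178.0.0.0: no
  /0 0.0.0.0: MATCH
Selected: next-hop 31.118.252.32 via eth0 (matched /28)


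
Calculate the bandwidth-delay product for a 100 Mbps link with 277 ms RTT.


BDP = bandwidth * RTT
= 100 Mbps * 277 ms
= 100 * 1e6 * 277 / 1000 bits
= 27700000 bits
= 3462500 bytes
= 3381.3477 KB
BDP = 27700000 bits (3462500 bytes)


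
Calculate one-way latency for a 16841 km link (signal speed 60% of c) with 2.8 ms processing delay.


Speed = 0.6 * 3e5 km/s = 180000 km/s
Propagation delay = 16841 / 180000 = 0.0936 s = 93.5611 ms
Processing delay = 2.8 ms
Total one-way latency = 96.3611 ms


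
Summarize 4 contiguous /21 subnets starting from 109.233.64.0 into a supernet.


Original prefix: /21
Number of subnets: 4 = 2^2
New prefix = 21 - 2 = 19
Supernet: 109.233.64.0/19


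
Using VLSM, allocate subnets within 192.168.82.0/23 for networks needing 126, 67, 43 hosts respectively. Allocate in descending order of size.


126 hosts -> /25 (126 usable): 192.168.82.0/25
67 hosts -> /25 (126 usable): 192.168.82.128/25
43 hosts -> /26 (62 usable): 192.168.83.0/26
Allocation: 192.168.82.0/25 (126 hosts, 126 usable); 192.168.82.128/25 (67 hosts, 126 usable); 192.168.83.0/26 (43 hosts, 62 usable)


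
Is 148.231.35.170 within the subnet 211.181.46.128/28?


Subnet network: 211.181.46.128
Test IP AND mask: 148.231.35.160
No, 148.231.35.170 is not in 211.181.46.128/28


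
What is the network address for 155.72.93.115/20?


IP:   10011011.01001000.01011101.01110011
Mask: 11111111.11111111.11110000.00000000
AND operation:
Net:  10011011.01001000.01010000.00000000
Network: 155.72.80.0/20


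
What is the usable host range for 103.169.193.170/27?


Network: 103.169.193.160
Broadcast: 103.169.193.191
First usable = network + 1
Last usable = broadcast - 1
Range: 103.169.193.161 to 103.169.193.190


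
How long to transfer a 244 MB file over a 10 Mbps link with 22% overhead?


Effective throughput = 10 * (1 - 22/100) = 7.8 Mbps
File size in Mb = 244 * 8 = 1952 Mb
Time = 1952 / 7.8
Time = 250.2564 seconds


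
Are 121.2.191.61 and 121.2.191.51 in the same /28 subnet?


Mask: 255.255.255.240
121.2.191.61 AND mask = 121.2.191.48
121.2.191.51 AND mask = 121.2.191.48
Yes, same subnet (121.2.191.48)


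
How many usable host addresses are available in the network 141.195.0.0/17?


Host bits = 32 - 17 = 15
Total addresses = 2^15 = 32768
Usable = total - 2 (network and broadcast)
Usable hosts: 32766


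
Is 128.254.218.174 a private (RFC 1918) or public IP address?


RFC 1918 private ranges:
  10.0.0.0/8 (10.0.0.0 - 10.255.255.255)
  172.16.0.0/12 (172.16.0.0 - 172.31.255.255)
  192.168.0.0/16 (192.168.0.0 - 192.168.255.255)
Public (not in any RFC 1918 range)


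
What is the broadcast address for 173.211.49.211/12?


Network: 173.208.0.0/12
Host bits = 20
Set all host bits to 1:
Broadcast: 173.223.255.255


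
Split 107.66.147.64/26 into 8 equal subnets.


New prefix = 26 + 3 = 29
Each subnet has 8 addresses
  107.66.147.64/29
  107.66.147.72/29
  107.66.147.80/29
  107.66.147.88/29
  107.66.147.96/29
  107.66.147.104/29
  107.66.147.112/29
  107.66.147.120/29
Subnets: 107.66.147.64/29, 107.66.147.72/29, 107.66.147.80/29, 107.66.147.88/29, 107.66.147.96/29, 107.66.147.104/29, 107.66.147.112/29, 107.66.147.120/29


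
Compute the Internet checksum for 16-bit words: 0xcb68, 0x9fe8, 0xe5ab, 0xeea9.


Sum all words (with carry folding):
+ 0xcb68 = 0xcb68
+ 0x9fe8 = 0x6b51
+ 0xe5ab = 0x50fd
+ 0xeea9 = 0x3fa7
One's complement: ~0x3fa7
Checksum = 0xc058


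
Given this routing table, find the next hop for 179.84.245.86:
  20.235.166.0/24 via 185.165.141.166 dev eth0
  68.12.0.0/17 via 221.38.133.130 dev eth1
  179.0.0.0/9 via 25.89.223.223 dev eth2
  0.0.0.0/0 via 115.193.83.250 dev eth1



Longest prefix match for 179.84.245.86:
  /24 20.235.166.0: no
  /17 68.12.0.0: no
  /9 179.0.0.0: MATCH
  /0 0.0.0.0: MATCH
Selected: next-hop 25.89.223.223 via eth2 (matched /9)


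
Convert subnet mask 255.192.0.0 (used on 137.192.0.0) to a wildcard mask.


Subnet mask: 255.192.0.0
Wildcard = 255.255.255.255 - subnet mask
255 - 255 = 0
255 - 192 = 63
255 - 0 = 255
255 - 0 = 255
Wildcard: 0.63.255.255


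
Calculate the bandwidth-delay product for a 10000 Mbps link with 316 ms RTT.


BDP = bandwidth * RTT
= 10000 Mbps * 316 ms
= 10000 * 1e6 * 316 / 1000 bits
= 3160000000 bits
= 395000000 bytes
= 385742.1875 KB
BDP = 3160000000 bits (395000000 bytes)


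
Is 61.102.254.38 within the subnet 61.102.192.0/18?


Subnet network: 61.102.192.0
Test IP AND mask: 61.102.192.0
Yes, 61.102.254.38 is in 61.102.192.0/18


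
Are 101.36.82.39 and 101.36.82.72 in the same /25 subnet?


Mask: 255.255.255.128
101.36.82.39 AND mask = 101.36.82.0
101.36.82.72 AND mask = 101.36.82.0
Yes, same subnet (101.36.82.0)


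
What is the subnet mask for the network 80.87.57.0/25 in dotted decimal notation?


/25 means 25 network bits, 7 host bits
Binary: 11111111111111111111111110000000
Mask: 255.255.255.128


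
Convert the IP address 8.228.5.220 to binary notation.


8 = 00001000
228 = 11100100
5 = 00000101
220 = 11011100
Binary: 00001000.11100100.00000101.11011100


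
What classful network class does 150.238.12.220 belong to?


First octet: 150
Binary: 10010110
10xxxxxx -> Class B (128-191)
Class B, default mask 255.255.0.0 (/16)


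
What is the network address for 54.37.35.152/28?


IP:   00110110.00100101.00100011.10011000
Mask: 11111111.11111111.11111111.11110000
AND operation:
Net:  00110110.00100101.00100011.10010000
Network: 54.37.35.144/28


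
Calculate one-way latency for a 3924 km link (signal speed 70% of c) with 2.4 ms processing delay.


Speed = 0.7 * 3e5 km/s = 210000 km/s
Propagation delay = 3924 / 210000 = 0.0187 s = 18.6857 ms
Processing delay = 2.4 ms
Total one-way latency = 21.0857 ms


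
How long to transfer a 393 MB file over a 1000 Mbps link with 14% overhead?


Effective throughput = 1000 * (1 - 14/100) = 860 Mbps
File size in Mb = 393 * 8 = 3144 Mb
Time = 3144 / 860
Time = 3.6558 seconds


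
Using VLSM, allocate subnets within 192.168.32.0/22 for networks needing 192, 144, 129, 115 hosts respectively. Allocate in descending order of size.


192 hosts -> /24 (254 usable): 192.168.32.0/24
144 hosts -> /24 (254 usable): 192.168.33.0/24
129 hosts -> /24 (254 usable): 192.168.34.0/24
115 hosts -> /25 (126 usable): 192.168.35.0/25
Allocation: 192.168.32.0/24 (192 hosts, 254 usable); 192.168.33.0/24 (144 hosts, 254 usable); 192.168.34.0/24 (129 hosts, 254 usable); 192.168.35.0/25 (115 hosts, 126 usable)


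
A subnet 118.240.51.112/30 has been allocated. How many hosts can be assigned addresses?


Host bits = 32 - 30 = 2
Total addresses = 2^2 = 4
Usable = total - 2 (network and broadcast)
Usable hosts: 2


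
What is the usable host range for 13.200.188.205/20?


Network: 13.200.176.0
Broadcast: 13.200.191.255
First usable = network + 1
Last usable = broadcast - 1
Range: 13.200.176.1 to 13.200.191.254


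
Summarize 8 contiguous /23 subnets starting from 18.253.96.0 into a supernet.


Original prefix: /23
Number of subnets: 8 = 2^3
New prefix = 23 - 3 = 20
Supernet: 18.253.96.0/20


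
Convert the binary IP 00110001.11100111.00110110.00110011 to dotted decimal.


00110001 = 49
11100111 = 231
00110110 = 54
00110011 = 51
IP: 49.231.54.51


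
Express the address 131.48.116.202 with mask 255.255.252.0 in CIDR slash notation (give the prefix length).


Binary: 11111111.11111111.11111100.00000000
Count leading 1s
Prefix: /22


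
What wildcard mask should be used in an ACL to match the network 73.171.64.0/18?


Subnet mask: 255.255.192.0
Wildcard = 255.255.255.255 - subnet mask
255 - 255 = 0
255 - 255 = 0
255 - 192 = 63
255 - 0 = 255
Wildcard: 0.0.63.255


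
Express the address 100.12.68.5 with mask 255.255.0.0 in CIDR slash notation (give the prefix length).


Binary: 11111111.11111111.00000000.00000000
Count leading 1s
Prefix: /16


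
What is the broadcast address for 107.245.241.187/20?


Network: 107.245.240.0/20
Host bits = 12
Set all host bits to 1:
Broadcast: 107.245.255.255


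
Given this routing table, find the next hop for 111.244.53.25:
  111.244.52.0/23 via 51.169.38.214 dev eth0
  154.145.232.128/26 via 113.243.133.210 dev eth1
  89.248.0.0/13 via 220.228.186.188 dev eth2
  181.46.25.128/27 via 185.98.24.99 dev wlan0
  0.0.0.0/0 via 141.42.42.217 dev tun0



Longest prefix match for 111.244.53.25:
  /23 111.244.52.0: MATCH
  /26 154.145.232.128: no
  /13 89.248.0.0: no
  /27 181.46.25.128: no
  /0 0.0.0.0: MATCH
Selected: next-hop 51.169.38.214 via eth0 (matched /23)


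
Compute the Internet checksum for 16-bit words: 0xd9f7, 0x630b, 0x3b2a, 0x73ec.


Sum all words (with carry folding):
+ 0xd9f7 = 0xd9f7
+ 0x630b = 0x3d03
+ 0x3b2a = 0x782d
+ 0x73ec = 0xec19
One's complement: ~0xec19
Checksum = 0x13e6


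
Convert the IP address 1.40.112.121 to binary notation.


1 = 00000001
40 = 00101000
112 = 01110000
121 = 01111001
Binary: 00000001.00101000.01110000.01111001


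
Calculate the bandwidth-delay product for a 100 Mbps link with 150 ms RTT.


BDP = bandwidth * RTT
= 100 Mbps * 150 ms
= 100 * 1e6 * 150 / 1000 bits
= 15000000 bits
= 1875000 bytes
= 1831.0547 KB
BDP = 15000000 bits (1875000 bytes)


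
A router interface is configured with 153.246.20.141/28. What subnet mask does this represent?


/28 means 28 network bits, 4 host bits
Binary: 11111111111111111111111111110000
Mask: 255.255.255.240


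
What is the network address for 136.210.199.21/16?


IP:   10001000.11010010.11000111.00010101
Mask: 11111111.11111111.00000000.00000000
AND operation:
Net:  10001000.11010010.00000000.00000000
Network: 136.210.0.0/16


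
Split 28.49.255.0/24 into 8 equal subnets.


New prefix = 24 + 3 = 27
Each subnet has 32 addresses
  28.49.255.0/27
  28.49.255.32/27
  28.49.255.64/27
  28.49.255.96/27
  28.49.255.128/27
  28.49.255.160/27
  28.49.255.192/27
  28.49.255.224/27
Subnets: 28.49.255.0/27, 28.49.255.32/27, 28.49.255.64/27, 28.49.255.96/27, 28.49.255.128/27, 28.49.255.160/27, 28.49.255.192/27, 28.49.255.224/27


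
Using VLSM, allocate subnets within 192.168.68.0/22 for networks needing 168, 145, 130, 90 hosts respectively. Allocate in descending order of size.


168 hosts -> /24 (254 usable): 192.168.68.0/24
145 hosts -> /24 (254 usable): 192.168.69.0/24
130 hosts -> /24 (254 usable): 192.168.70.0/24
90 hosts -> /25 (126 usable): 192.168.71.0/25
Allocation: 192.168.68.0/24 (168 hosts, 254 usable); 192.168.69.0/24 (145 hosts, 254 usable); 192.168.70.0/24 (130 hosts, 254 usable); 192.168.71.0/25 (90 hosts, 126 usable)


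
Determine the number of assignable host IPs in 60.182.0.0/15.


Host bits = 32 - 15 = 17
Total addresses = 2^17 = 131072
Usable = total - 2 (network and broadcast)
Usable hosts: 131070


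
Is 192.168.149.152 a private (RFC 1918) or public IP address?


RFC 1918 private ranges:
  10.0.0.0/8 (10.0.0.0 - 10.255.255.255)
  172.16.0.0/12 (172.16.0.0 - 172.31.255.255)
  192.168.0.0/16 (192.168.0.0 - 192.168.255.255)
Private (in 192.168.0.0/16)


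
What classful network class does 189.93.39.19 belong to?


First octet: 189
Binary: 10111101
10xxxxxx -> Class B (128-191)
Class B, default mask 255.255.0.0 (/16)


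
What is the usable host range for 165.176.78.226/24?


Network: 165.176.78.0
Broadcast: 165.176.78.255
First usable = network + 1
Last usable = broadcast - 1
Range: 165.176.78.1 to 165.176.78.254


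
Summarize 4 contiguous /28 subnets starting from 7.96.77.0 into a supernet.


Original prefix: /28
Number of subnets: 4 = 2^2
New prefix = 28 - 2 = 26
Supernet: 7.96.77.0/26


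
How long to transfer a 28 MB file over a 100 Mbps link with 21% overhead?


Effective throughput = 100 * (1 - 21/100) = 79 Mbps
File size in Mb = 28 * 8 = 224 Mb
Time = 224 / 79
Time = 2.8354 seconds


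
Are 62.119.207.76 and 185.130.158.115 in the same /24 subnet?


Mask: 255.255.255.0
62.119.207.76 AND mask = 62.119.207.0
185.130.158.115 AND mask = 185.130.158.0
No, different subnets (62.119.207.0 vs 185.130.158.0)


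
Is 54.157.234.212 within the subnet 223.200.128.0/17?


Subnet network: 223.200.128.0
Test IP AND mask: 54.157.128.0
No, 54.157.234.212 is not in 223.200.128.0/17


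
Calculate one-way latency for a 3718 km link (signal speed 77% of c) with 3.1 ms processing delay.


Speed = 0.77 * 3e5 km/s = 231000 km/s
Propagation delay = 3718 / 231000 = 0.0161 s = 16.0952 ms
Processing delay = 3.1 ms
Total one-way latency = 19.1952 ms


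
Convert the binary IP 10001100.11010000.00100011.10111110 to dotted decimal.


10001100 = 140
11010000 = 208
00100011 = 35
10111110 = 190
IP: 140.208.35.190


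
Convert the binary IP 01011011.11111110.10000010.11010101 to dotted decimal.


01011011 = 91
11111110 = 254
10000010 = 130
11010101 = 213
IP: 91.254.130.213


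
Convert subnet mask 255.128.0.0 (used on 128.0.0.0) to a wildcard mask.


Subnet mask: 255.128.0.0
Wildcard = 255.255.255.255 - subnet mask
255 - 255 = 0
255 - 128 = 127
255 - 0 = 255
255 - 0 = 255
Wildcard: 0.127.255.255


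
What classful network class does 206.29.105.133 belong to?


First octet: 206
Binary: 11001110
110xxxxx -> Class C (192-223)
Class C, default mask 255.255.255.0 (/24)


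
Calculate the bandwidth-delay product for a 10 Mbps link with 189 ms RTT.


BDP = bandwidth * RTT
= 10 Mbps * 189 ms
= 10 * 1e6 * 189 / 1000 bits
= 1890000 bits
= 236250 bytes
= 230.7129 KB
BDP = 1890000 bits (236250 bytes)


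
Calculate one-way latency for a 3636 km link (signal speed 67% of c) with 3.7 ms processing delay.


Speed = 0.67 * 3e5 km/s = 201000 km/s
Propagation delay = 3636 / 201000 = 0.0181 s = 18.0896 ms
Processing delay = 3.7 ms
Total one-way latency = 21.7896 ms


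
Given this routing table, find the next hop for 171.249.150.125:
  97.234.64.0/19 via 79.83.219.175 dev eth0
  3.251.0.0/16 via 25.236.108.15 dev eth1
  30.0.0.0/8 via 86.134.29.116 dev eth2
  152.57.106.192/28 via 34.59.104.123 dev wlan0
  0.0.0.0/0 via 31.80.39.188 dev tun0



Longest prefix match for 171.249.150.125:
  /19 97.234.64.0: no
  /16 3.251.0.0: no
  /8 30.0.0.0: no
  /28 152.57.106.192: no
  /0 0.0.0.0: MATCH
Selected: next-hop 31.80.39.188 via tun0 (matched /0)


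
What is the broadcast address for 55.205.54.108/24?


Network: 55.205.54.0/24
Host bits = 8
Set all host bits to 1:
Broadcast: 55.205.54.255


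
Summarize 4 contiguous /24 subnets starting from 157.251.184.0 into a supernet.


Original prefix: /24
Number of subnets: 4 = 2^2
New prefix = 24 - 2 = 22
Supernet: 157.251.184.0/22


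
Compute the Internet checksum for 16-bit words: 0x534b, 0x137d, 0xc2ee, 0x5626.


Sum all words (with carry folding):
+ 0x534b = 0x534b
+ 0x137d = 0x66c8
+ 0xc2ee = 0x29b7
+ 0x5626 = 0x7fdd
One's complement: ~0x7fdd
Checksum = 0x8022


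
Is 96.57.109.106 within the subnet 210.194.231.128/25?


Subnet network: 210.194.231.128
Test IP AND mask: 96.57.109.0
No, 96.57.109.106 is not in 210.194.231.128/25


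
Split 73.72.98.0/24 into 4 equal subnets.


New prefix = 24 + 2 = 26
Each subnet has 64 addresses
  73.72.98.0/26
  73.72.98.64/26
  73.72.98.128/26
  73.72.98.192/26
Subnets: 73.72.98.0/26, 73.72.98.64/26, 73.72.98.128/26, 73.72.98.192/26


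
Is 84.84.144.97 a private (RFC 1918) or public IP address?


RFC 1918 private ranges:
  10.0.0.0/8 (10.0.0.0 - 10.255.255.255)
  172.16.0.0/12 (172.16.0.0 - 172.31.255.255)
  192.168.0.0/16 (192.168.0.0 - 192.168.255.255)
Public (not in any RFC 1918 range)


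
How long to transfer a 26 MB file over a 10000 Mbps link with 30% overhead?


Effective throughput = 10000 * (1 - 30/100) = 7000 Mbps
File size in Mb = 26 * 8 = 208 Mb
Time = 208 / 7000
Time = 0.0297 seconds


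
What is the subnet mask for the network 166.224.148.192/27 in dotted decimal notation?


/27 means 27 network bits, 5 host bits
Binary: 11111111111111111111111111100000
Mask: 255.255.255.224


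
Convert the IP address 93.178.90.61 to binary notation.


93 = 01011101
178 = 10110010
90 = 01011010
61 = 00111101
Binary: 01011101.10110010.01011010.00111101


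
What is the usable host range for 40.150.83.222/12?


Network: 40.144.0.0
Broadcast: 40.159.255.255
First usable = network + 1
Last usable = broadcast - 1
Range: 40.144.0.1 to 40.159.255.254


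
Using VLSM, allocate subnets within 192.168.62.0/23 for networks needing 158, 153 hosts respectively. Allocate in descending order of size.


158 hosts -> /24 (254 usable): 192.168.62.0/24
153 hosts -> /24 (254 usable): 192.168.63.0/24
Allocation: 192.168.62.0/24 (158 hosts, 254 usable); 192.168.63.0/24 (153 hosts, 254 usable)


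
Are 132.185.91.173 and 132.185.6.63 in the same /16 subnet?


Mask: 255.255.0.0
132.185.91.173 AND mask = 132.185.0.0
132.185.6.63 AND mask = 132.185.0.0
Yes, same subnet (132.185.0.0)


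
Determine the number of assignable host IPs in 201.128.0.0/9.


Host bits = 32 - 9 = 23
Total addresses = 2^23 = 8388608
Usable = total - 2 (network and broadcast)
Usable hosts: 8388606


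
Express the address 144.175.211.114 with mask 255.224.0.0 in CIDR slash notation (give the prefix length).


Binary: 11111111.11100000.00000000.00000000
Count leading 1s
Prefix: /11


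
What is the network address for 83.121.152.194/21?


IP:   01010011.01111001.10011000.11000010
Mask: 11111111.11111111.11111000.00000000
AND operation:
Net:  01010011.01111001.10011000.00000000
Network: 83.121.152.0/21


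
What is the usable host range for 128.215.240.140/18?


Network: 128.215.192.0
Broadcast: 128.215.255.255
First usable = network + 1
Last usable = broadcast - 1
Range: 128.215.192.1 to 128.215.255.254


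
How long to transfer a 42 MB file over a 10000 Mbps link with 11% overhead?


Effective throughput = 10000 * (1 - 11/100) = 8900 Mbps
File size in Mb = 42 * 8 = 336 Mb
Time = 336 / 8900
Time = 0.0378 seconds


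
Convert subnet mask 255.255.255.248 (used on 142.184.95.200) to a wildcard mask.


Subnet mask: 255.255.255.248
Wildcard = 255.255.255.255 - subnet mask
255 - 255 = 0
255 - 255 = 0
255 - 255 = 0
255 - 248 = 7
Wildcard: 0.0.0.7


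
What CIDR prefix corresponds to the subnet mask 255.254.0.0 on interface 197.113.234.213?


Binary: 11111111.11111110.00000000.00000000
Count leading 1s
Prefix: /15


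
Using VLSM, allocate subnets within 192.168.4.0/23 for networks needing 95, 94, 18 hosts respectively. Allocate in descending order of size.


95 hosts -> /25 (126 usable): 192.168.4.0/25
94 hosts -> /25 (126 usable): 192.168.4.128/25
18 hosts -> /27 (30 usable): 192.168.5.0/27
Allocation: 192.168.4.0/25 (95 hosts, 126 usable); 192.168.4.128/25 (94 hosts, 126 usable); 192.168.5.0/27 (18 hosts, 30 usable)


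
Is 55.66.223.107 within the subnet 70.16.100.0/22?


Subnet network: 70.16.100.0
Test IP AND mask: 55.66.220.0
No, 55.66.223.107 is not in 70.16.100.0/22


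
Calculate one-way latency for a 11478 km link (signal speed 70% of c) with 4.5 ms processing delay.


Speed = 0.7 * 3e5 km/s = 210000 km/s
Propagation delay = 11478 / 210000 = 0.0547 s = 54.6571 ms
Processing delay = 4.5 ms
Total one-way latency = 59.1571 ms


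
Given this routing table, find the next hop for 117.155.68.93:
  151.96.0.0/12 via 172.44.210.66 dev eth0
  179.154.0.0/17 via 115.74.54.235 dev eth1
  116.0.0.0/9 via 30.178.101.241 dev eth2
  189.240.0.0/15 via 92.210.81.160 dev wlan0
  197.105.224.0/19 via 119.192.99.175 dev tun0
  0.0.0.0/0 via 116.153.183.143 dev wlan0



Longest prefix match for 117.155.68.93:
  /12 151.96.0.0: no
  /17 179.154.0.0: no
  /9 116.0.0.0: no
  /15 189.240.0.0: no
  /19 197.105.224.0: no
  /0 0.0.0.0: MATCH
Selected: next-hop 116.153.183.143 via wlan0 (matched /0)


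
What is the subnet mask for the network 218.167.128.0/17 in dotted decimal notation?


/17 means 17 network bits, 15 host bits
Binary: 11111111111111111000000000000000
Mask: 255.255.128.0


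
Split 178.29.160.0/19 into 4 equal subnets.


New prefix = 19 + 2 = 21
Each subnet has 2048 addresses
  178.29.160.0/21
  178.29.168.0/21
  178.29.176.0/21
  178.29.184.0/21
Subnets: 178.29.160.0/21, 178.29.168.0/21, 178.29.176.0/21, 178.29.184.0/21


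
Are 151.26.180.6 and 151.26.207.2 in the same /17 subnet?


Mask: 255.255.128.0
151.26.180.6 AND mask = 151.26.128.0
151.26.207.2 AND mask = 151.26.128.0
Yes, same subnet (151.26.128.0)


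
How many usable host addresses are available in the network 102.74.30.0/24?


Host bits = 32 - 24 = 8
Total addresses = 2^8 = 256
Usable = total - 2 (network and broadcast)
Usable hosts: 254


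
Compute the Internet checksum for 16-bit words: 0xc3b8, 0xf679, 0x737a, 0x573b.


Sum all words (with carry folding):
+ 0xc3b8 = 0xc3b8
+ 0xf679 = 0xba32
+ 0x737a = 0x2dad
+ 0x573b = 0x84e8
One's complement: ~0x84e8
Checksum = 0x7b17


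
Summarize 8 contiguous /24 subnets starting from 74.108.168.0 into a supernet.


Original prefix: /24
Number of subnets: 8 = 2^3
New prefix = 24 - 3 = 21
Supernet: 74.108.168.0/21


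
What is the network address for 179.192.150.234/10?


IP:   10110011.11000000.10010110.11101010
Mask: 11111111.11000000.00000000.00000000
AND operation:
Net:  10110011.11000000.00000000.00000000
Network: 179.192.0.0/10


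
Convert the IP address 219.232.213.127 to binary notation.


219 = 11011011
232 = 11101000
213 = 11010101
127 = 01111111
Binary: 11011011.11101000.11010101.01111111


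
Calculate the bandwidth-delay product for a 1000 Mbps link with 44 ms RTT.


BDP = bandwidth * RTT
= 1000 Mbps * 44 ms
= 1000 * 1e6 * 44 / 1000 bits
= 44000000 bits
= 5500000 bytes
= 5371.0938 KB
BDP = 44000000 bits (5500000 bytes)


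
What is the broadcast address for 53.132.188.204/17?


Network: 53.132.128.0/17
Host bits = 15
Set all host bits to 1:
Broadcast: 53.132.255.255


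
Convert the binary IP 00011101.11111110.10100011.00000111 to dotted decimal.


00011101 = 29
11111110 = 254
10100011 = 163
00000111 = 7
IP: 29.254.163.7


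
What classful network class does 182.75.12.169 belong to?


First octet: 182
Binary: 10110110
10xxxxxx -> Class B (128-191)
Class B, default mask 255.255.0.0 (/16)


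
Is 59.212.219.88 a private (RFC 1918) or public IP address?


RFC 1918 private ranges:
  10.0.0.0/8 (10.0.0.0 - 10.255.255.255)
  172.16.0.0/12 (172.16.0.0 - 172.31.255.255)
  192.168.0.0/16 (192.168.0.0 - 192.168.255.255)
Public (not in any RFC 1918 range)


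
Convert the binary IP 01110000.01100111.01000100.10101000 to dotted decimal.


01110000 = 112
01100111 = 103
01000100 = 68
10101000 = 168
IP: 112.103.68.168


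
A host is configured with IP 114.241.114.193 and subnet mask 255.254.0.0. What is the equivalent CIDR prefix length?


Binary: 11111111.11111110.00000000.00000000
Count leading 1s
Prefix: /15


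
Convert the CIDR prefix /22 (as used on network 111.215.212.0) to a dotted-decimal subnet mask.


/22 means 22 network bits, 10 host bits
Binary: 11111111111111111111110000000000
Mask: 255.255.252.0


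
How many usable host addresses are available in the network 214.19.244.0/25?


Host bits = 32 - 25 = 7
Total addresses = 2^7 = 128
Usable = total - 2 (network and broadcast)
Usable hosts: 126


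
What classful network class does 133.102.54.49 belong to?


First octet: 133
Binary: 10000101
10xxxxxx -> Class B (128-191)
Class B, default mask 255.255.0.0 (/16)


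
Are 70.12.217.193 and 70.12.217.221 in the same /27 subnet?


Mask: 255.255.255.224
70.12.217.193 AND mask = 70.12.217.192
70.12.217.221 AND mask = 70.12.217.192
Yes, same subnet (70.12.217.192)


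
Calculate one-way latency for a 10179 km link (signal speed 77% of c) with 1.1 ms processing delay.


Speed = 0.77 * 3e5 km/s = 231000 km/s
Propagation delay = 10179 / 231000 = 0.0441 s = 44.0649 ms
Processing delay = 1.1 ms
Total one-way latency = 45.1649 ms


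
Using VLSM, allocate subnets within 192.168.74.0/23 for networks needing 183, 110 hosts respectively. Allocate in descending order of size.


183 hosts -> /24 (254 usable): 192.168.74.0/24
110 hosts -> /25 (126 usable): 192.168.75.0/25
Allocation: 192.168.74.0/24 (183 hosts, 254 usable); 192.168.75.0/25 (110 hosts, 126 usable)


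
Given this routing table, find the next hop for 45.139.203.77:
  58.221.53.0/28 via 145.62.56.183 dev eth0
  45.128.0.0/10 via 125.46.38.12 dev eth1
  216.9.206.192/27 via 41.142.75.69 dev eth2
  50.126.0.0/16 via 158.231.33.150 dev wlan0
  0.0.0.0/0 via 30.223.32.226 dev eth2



Longest prefix match for 45.139.203.77:
  /28 58.221.53.0: no
  /10 45.128.0.0: MATCH
  /27 216.9.206.192: no
  /16 50.126.0.0: no
  /0 0.0.0.0: MATCH
Selected: next-hop 125.46.38.12 via eth1 (matched /10)


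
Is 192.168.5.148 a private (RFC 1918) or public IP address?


RFC 1918 private ranges:
  10.0.0.0/8 (10.0.0.0 - 10.255.255.255)
  172.16.0.0/12 (172.16.0.0 - 172.31.255.255)
  192.168.0.0/16 (192.168.0.0 - 192.168.255.255)
Private (in 192.168.0.0/16)


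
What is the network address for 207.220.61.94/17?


IP:   11001111.11011100.00111101.01011110
Mask: 11111111.11111111.10000000.00000000
AND operation:
Net:  11001111.11011100.00000000.00000000
Network: 207.220.0.0/17


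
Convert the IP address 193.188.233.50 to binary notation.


193 = 11000001
188 = 10111100
233 = 11101001
50 = 00110010
Binary: 11000001.10111100.11101001.00110010


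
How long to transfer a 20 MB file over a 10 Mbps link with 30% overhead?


Effective throughput = 10 * (1 - 30/100) = 7 Mbps
File size in Mb = 20 * 8 = 160 Mb
Time = 160 / 7
Time = 22.8571 seconds


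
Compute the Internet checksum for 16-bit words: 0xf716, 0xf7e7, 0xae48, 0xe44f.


Sum all words (with carry folding):
+ 0xf716 = 0xf716
+ 0xf7e7 = 0xeefe
+ 0xae48 = 0x9d47
+ 0xe44f = 0x8197
One's complement: ~0x8197
Checksum = 0x7e68


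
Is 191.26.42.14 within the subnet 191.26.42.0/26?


Subnet network: 191.26.42.0
Test IP AND mask: 191.26.42.0
Yes, 191.26.42.14 is in 191.26.42.0/26


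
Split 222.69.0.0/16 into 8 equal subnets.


New prefix = 16 + 3 = 19
Each subnet has 8192 addresses
  222.69.0.0/19
  222.69.32.0/19
  222.69.64.0/19
  222.69.96.0/19
  222.69.128.0/19
  222.69.160.0/19
  222.69.192.0/19
  222.69.224.0/19
Subnets: 222.69.0.0/19, 222.69.32.0/19, 222.69.64.0/19, 222.69.96.0/19, 222.69.128.0/19, 222.69.160.0/19, 222.69.192.0/19, 222.69.224.0/19


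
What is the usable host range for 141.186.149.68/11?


Network: 141.160.0.0
Broadcast: 141.191.255.255
First usable = network + 1
Last usable = broadcast - 1
Range: 141.160.0.1 to 141.191.255.254


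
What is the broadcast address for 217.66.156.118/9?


Network: 217.0.0.0/9
Host bits = 23
Set all host bits to 1:
Broadcast: 217.127.255.255


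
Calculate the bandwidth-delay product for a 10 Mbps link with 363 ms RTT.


BDP = bandwidth * RTT
= 10 Mbps * 363 ms
= 10 * 1e6 * 363 / 1000 bits
= 3630000 bits
= 453750 bytes
= 443.1152 KB
BDP = 3630000 bits (453750 bytes)


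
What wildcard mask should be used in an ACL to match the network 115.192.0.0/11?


Subnet mask: 255.224.0.0
Wildcard = 255.255.255.255 - subnet mask
255 - 255 = 0
255 - 224 = 31
255 - 0 = 255
255 - 0 = 255
Wildcard: 0.31.255.255


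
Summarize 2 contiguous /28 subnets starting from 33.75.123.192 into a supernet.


Original prefix: /28
Number of subnets: 2 = 2^1
New prefix = 28 - 1 = 27
Supernet: 33.75.123.192/27


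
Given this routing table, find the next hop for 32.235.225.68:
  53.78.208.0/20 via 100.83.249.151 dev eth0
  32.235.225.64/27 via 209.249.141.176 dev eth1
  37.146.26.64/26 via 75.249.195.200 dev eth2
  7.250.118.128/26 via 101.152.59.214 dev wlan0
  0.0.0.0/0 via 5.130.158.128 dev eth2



Longest prefix match for 32.235.225.68:
  /20 53.78.208.0: no
  /27 32.235.225.64: MATCH
  /26 37.146.26.64: no
  /26 7.250.118.128: no
  /0 0.0.0.0: MATCH
Selected: next-hop 209.249.141.176 via eth1 (matched /27)


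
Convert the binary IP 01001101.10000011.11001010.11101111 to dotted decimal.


01001101 = 77
10000011 = 131
11001010 = 202
11101111 = 239
IP: 77.131.202.239


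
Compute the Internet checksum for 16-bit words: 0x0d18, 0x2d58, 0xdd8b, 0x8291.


Sum all words (with carry folding):
+ 0x0d18 = 0x0d18
+ 0x2d58 = 0x3a70
+ 0xdd8b = 0x17fc
+ 0x8291 = 0x9a8d
One's complement: ~0x9a8d
Checksum = 0x6572


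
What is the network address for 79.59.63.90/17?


IP:   01001111.00111011.00111111.01011010
Mask: 11111111.11111111.10000000.00000000
AND operation:
Net:  01001111.00111011.00000000.00000000
Network: 79.59.0.0/17


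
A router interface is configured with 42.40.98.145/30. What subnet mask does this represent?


/30 means 30 network bits, 2 host bits
Binary: 11111111111111111111111111111100
Mask: 255.255.255.252


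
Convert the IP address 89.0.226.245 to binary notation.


89 = 01011001
0 = 00000000
226 = 11100010
245 = 11110101
Binary: 01011001.00000000.11100010.11110101


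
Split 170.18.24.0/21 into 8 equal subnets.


New prefix = 21 + 3 = 24
Each subnet has 256 addresses
  170.18.24.0/24
  170.18.25.0/24
  170.18.26.0/24
  170.18.27.0/24
  170.18.28.0/24
  170.18.29.0/24
  170.18.30.0/24
  170.18.31.0/24
Subnets: 170.18.24.0/24, 170.18.25.0/24, 170.18.26.0/24, 170.18.27.0/24, 170.18.28.0/24, 170.18.29.0/24, 170.18.30.0/24, 170.18.31.0/24


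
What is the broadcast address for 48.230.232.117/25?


Network: 48.230.232.0/25
Host bits = 7
Set all host bits to 1:
Broadcast: 48.230.232.127


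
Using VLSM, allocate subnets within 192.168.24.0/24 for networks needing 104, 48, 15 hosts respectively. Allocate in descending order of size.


104 hosts -> /25 (126 usable): 192.168.24.0/25
48 hosts -> /26 (62 usable): 192.168.24.128/26
15 hosts -> /27 (30 usable): 192.168.24.192/27
Allocation: 192.168.24.0/25 (104 hosts, 126 usable); 192.168.24.128/26 (48 hosts, 62 usable); 192.168.24.192/27 (15 hosts, 30 usable)


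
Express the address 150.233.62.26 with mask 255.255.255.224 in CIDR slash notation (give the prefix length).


Binary: 11111111.11111111.11111111.11100000
Count leading 1s
Prefix: /27


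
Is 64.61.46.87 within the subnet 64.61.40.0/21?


Subnet network: 64.61.40.0
Test IP AND mask: 64.61.40.0
Yes, 64.61.46.87 is in 64.61.40.0/21


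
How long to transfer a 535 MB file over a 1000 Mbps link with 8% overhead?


Effective throughput = 1000 * (1 - 8/100) = 920 Mbps
File size in Mb = 535 * 8 = 4280 Mb
Time = 4280 / 920
Time = 4.6522 seconds


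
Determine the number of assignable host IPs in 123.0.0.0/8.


Host bits = 32 - 8 = 24
Total addresses = 2^24 = 16777216
Usable = total - 2 (network and broadcast)
Usable hosts: 16777214


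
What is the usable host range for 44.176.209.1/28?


Network: 44.176.209.0
Broadcast: 44.176.209.15
First usable = network + 1
Last usable = broadcast - 1
Range: 44.176.209.1 to 44.176.209.14


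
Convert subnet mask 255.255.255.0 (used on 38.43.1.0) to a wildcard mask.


Subnet mask: 255.255.255.0
Wildcard = 255.255.255.255 - subnet mask
255 - 255 = 0
255 - 255 = 0
255 - 255 = 0
255 - 0 = 255
Wildcard: 0.0.0.255


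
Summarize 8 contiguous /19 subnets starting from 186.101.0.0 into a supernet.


Original prefix: /19
Number of subnets: 8 = 2^3
New prefix = 19 - 3 = 16
Supernet: 186.101.0.0/16


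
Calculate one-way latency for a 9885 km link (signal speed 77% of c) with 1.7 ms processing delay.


Speed = 0.77 * 3e5 km/s = 231000 km/s
Propagation delay = 9885 / 231000 = 0.0428 s = 42.7922 ms
Processing delay = 1.7 ms
Total one-way latency = 44.4922 ms


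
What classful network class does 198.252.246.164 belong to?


First octet: 198
Binary: 11000110
110xxxxx -> Class C (192-223)
Class C, default mask 255.255.255.0 (/24)


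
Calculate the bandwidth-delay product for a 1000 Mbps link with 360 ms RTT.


BDP = bandwidth * RTT
= 1000 Mbps * 360 ms
= 1000 * 1e6 * 360 / 1000 bits
= 360000000 bits
= 45000000 bytes
= 43945.3125 KB
BDP = 360000000 bits (45000000 bytes)


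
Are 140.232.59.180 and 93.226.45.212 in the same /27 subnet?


Mask: 255.255.255.224
140.232.59.180 AND mask = 140.232.59.160
93.226.45.212 AND mask = 93.226.45.192
No, different subnets (140.232.59.160 vs 93.226.45.192)


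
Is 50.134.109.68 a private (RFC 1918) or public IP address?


RFC 1918 private ranges:
  10.0.0.0/8 (10.0.0.0 - 10.255.255.255)
  172.16.0.0/12 (172.16.0.0 - 172.31.255.255)
  192.168.0.0/16 (192.168.0.0 - 192.168.255.255)
Public (not in any RFC 1918 range)


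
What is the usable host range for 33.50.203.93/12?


Network: 33.48.0.0
Broadcast: 33.63.255.255
First usable = network + 1
Last usable = broadcast - 1
Range: 33.48.0.1 to 33.63.255.254


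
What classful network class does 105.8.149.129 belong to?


First octet: 105
Binary: 01101001
0xxxxxxx -> Class A (1-126)
Class A, default mask 255.0.0.0 (/8)


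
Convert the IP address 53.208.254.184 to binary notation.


53 = 00110101
208 = 11010000
254 = 11111110
184 = 10111000
Binary: 00110101.11010000.11111110.10111000


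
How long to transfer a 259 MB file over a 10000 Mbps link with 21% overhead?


Effective throughput = 10000 * (1 - 21/100) = 7900 Mbps
File size in Mb = 259 * 8 = 2072 Mb
Time = 2072 / 7900
Time = 0.2623 seconds


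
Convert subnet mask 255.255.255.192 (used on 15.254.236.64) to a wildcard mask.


Subnet mask: 255.255.255.192
Wildcard = 255.255.255.255 - subnet mask
255 - 255 = 0
255 - 255 = 0
255 - 255 = 0
255 - 192 = 63
Wildcard: 0.0.0.63


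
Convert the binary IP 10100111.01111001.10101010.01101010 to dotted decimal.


10100111 = 167
01111001 = 121
10101010 = 170
01101010 = 106
IP: 167.121.170.106


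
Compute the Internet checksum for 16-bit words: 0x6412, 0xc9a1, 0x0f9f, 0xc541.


Sum all words (with carry folding):
+ 0x6412 = 0x6412
+ 0xc9a1 = 0x2db4
+ 0x0f9f = 0x3d53
+ 0xc541 = 0x0295
One's complement: ~0x0295
Checksum = 0xfd6a


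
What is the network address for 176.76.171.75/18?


IP:   10110000.01001100.10101011.01001011
Mask: 11111111.11111111.11000000.00000000
AND operation:
Net:  10110000.01001100.10000000.00000000
Network: 176.76.128.0/18


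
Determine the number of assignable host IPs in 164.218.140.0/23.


Host bits = 32 - 23 = 9
Total addresses = 2^9 = 512
Usable = total - 2 (network and broadcast)
Usable hosts: 510


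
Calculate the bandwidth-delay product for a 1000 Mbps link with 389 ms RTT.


BDP = bandwidth * RTT
= 1000 Mbps * 389 ms
= 1000 * 1e6 * 389 / 1000 bits
= 389000000 bits
= 48625000 bytes
= 47485.3516 KB
BDP = 389000000 bits (48625000 bytes)


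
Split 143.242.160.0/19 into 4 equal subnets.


New prefix = 19 + 2 = 21
Each subnet has 2048 addresses
  143.242.160.0/21
  143.242.168.0/21
  143.242.176.0/21
  143.242.184.0/21
Subnets: 143.242.160.0/21, 143.242.168.0/21, 143.242.176.0/21, 143.242.184.0/21


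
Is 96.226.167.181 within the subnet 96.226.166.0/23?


Subnet network: 96.226.166.0
Test IP AND mask: 96.226.166.0
Yes, 96.226.167.181 is in 96.226.166.0/23


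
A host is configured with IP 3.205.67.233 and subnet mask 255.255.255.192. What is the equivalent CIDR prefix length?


Binary: 11111111.11111111.11111111.11000000
Count leading 1s
Prefix: /26


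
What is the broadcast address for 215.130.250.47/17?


Network: 215.130.128.0/17
Host bits = 15
Set all host bits to 1:
Broadcast: 215.130.255.255


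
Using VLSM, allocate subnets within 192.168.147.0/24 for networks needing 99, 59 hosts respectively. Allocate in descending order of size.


99 hosts -> /25 (126 usable): 192.168.147.0/25
59 hosts -> /26 (62 usable): 192.168.147.128/26
Allocation: 192.168.147.0/25 (99 hosts, 126 usable); 192.168.147.128/26 (59 hosts, 62 usable)


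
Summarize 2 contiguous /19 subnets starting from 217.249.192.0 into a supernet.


Original prefix: /19
Number of subnets: 2 = 2^1
New prefix = 19 - 1 = 18
Supernet: 217.249.192.0/18


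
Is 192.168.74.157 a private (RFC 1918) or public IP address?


RFC 1918 private ranges:
  10.0.0.0/8 (10.0.0.0 - 10.255.255.255)
  172.16.0.0/12 (172.16.0.0 - 172.31.255.255)
  192.168.0.0/16 (192.168.0.0 - 192.168.255.255)
Private (in 192.168.0.0/16)


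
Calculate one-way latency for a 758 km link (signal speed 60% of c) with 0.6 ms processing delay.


Speed = 0.6 * 3e5 km/s = 180000 km/s
Propagation delay = 758 / 180000 = 0.0042 s = 4.2111 ms
Processing delay = 0.6 ms
Total one-way latency = 4.8111 ms


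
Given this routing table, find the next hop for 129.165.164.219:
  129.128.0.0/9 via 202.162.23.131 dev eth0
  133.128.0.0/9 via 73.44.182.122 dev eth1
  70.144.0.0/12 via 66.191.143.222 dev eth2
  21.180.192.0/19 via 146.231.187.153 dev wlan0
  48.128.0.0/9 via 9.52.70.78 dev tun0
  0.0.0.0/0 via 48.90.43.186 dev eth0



Longest prefix match for 129.165.164.219:
  /9 129.128.0.0: MATCH
  /9 133.128.0.0: no
  /12 70.144.0.0: no
  /19 21.180.192.0: no
  /9 48.128.0.0: no
  /0 0.0.0.0: MATCH
Selected: next-hop 202.162.23.131 via eth0 (matched /9)


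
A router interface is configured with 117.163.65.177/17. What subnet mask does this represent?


/17 means 17 network bits, 15 host bits
Binary: 11111111111111111000000000000000
Mask: 255.255.128.0


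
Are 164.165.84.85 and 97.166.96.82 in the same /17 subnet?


Mask: 255.255.128.0
164.165.84.85 AND mask = 164.165.0.0
97.166.96.82 AND mask = 97.166.0.0
No, different subnets (164.165.0.0 vs 97.166.0.0)


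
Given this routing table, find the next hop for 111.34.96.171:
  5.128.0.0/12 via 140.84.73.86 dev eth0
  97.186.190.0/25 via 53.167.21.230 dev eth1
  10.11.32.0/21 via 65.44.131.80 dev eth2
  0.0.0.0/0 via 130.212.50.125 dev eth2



Longest prefix match for 111.34.96.171:
  /12 5.128.0.0: no
  /25 97.186.190.0: no
  /21 10.11.32.0: no
  /0 0.0.0.0: MATCH
Selected: next-hop 130.212.50.125 via eth2 (matched /0)
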